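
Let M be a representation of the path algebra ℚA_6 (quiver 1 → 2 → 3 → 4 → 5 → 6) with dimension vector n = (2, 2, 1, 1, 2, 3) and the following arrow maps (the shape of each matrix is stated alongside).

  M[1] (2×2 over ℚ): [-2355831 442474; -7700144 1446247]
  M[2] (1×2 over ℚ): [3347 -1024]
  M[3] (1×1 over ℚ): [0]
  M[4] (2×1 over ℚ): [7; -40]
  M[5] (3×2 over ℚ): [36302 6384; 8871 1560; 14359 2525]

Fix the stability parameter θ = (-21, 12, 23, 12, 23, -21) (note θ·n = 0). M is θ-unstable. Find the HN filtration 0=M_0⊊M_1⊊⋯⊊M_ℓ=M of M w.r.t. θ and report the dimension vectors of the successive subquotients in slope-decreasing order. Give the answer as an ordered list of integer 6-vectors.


Barcode: M ≅ I[1,2], I[1,3], I[4,6], I[5,6], I[6,6]. HN layers by μ_θ (5 steps, strictly decreasing):
  μ^(1)=23; μ^(2)=12; μ^(3)=14/3; μ^(4)=1; μ^(5)=-21

((0, 0, 1, 0, 0, 0); (0, 2, 0, 0, 0, 0); (0, 0, 0, 1, 1, 1); (0, 0, 0, 0, 1, 1); (2, 0, 0, 0, 0, 1))


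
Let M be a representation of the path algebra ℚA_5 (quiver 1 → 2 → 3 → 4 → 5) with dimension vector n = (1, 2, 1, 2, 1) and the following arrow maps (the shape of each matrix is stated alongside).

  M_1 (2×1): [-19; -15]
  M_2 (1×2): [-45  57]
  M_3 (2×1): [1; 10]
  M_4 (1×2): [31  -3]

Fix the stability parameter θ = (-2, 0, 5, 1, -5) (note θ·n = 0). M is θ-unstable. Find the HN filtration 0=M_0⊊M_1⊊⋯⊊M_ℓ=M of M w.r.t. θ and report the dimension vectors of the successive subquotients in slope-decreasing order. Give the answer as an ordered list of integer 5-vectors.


Via rank(M_{q-1}∘⋯∘M_p): M ≅ I[1,2], I[2,5], I[4,4].
μ_θ-semistable layers: μ^(1)=1; μ^(2)=1/3; μ^(3)=0; μ^(4)=-2

((0, 0, 0, 1, 0); (0, 0, 1, 1, 1); (0, 2, 0, 0, 0); (1, 0, 0, 0, 0))


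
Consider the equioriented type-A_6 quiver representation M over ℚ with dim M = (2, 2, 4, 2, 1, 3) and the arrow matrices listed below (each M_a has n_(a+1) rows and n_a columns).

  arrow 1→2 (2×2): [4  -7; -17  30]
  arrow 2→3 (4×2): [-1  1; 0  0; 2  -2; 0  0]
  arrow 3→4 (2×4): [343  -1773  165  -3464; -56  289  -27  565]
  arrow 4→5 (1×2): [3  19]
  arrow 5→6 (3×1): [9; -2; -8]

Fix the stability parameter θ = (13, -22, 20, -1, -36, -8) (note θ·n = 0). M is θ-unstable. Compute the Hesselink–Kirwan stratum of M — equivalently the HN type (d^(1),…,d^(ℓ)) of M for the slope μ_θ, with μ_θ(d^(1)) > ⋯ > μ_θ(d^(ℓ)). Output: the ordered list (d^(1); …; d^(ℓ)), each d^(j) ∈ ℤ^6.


Via rank(M_{q-1}∘⋯∘M_p): M ≅ I[1,2], I[1,6], I[3,3]^2, I[3,4], I[6,6]^2.
μ_θ-semistable layers: μ^(1)=20; μ^(2)=19/2; μ^(3)=-9/2; μ^(4)=-17/3; μ^(5)=-8

((0, 0, 2, 0, 0, 0); (0, 0, 1, 1, 0, 0); (1, 1, 0, 0, 0, 0); (1, 1, 1, 1, 1, 1); (0, 0, 0, 0, 0, 2))


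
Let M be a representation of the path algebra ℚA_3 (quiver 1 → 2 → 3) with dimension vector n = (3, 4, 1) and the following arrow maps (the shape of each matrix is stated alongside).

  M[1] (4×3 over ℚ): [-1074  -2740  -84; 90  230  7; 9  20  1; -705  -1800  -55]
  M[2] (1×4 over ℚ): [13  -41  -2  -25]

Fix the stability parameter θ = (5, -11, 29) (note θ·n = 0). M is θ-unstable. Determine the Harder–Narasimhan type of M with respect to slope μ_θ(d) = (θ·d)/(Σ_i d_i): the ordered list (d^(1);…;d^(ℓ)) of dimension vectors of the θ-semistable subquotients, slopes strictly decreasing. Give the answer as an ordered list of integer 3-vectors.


Via rank(M_{q-1}∘⋯∘M_p): M ≅ I[1,1], I[1,2], I[1,3], I[2,2]^2.
μ_θ-semistable layers: μ^(1)=29; μ^(2)=5; μ^(3)=-3; μ^(4)=-11

((0, 0, 1); (1, 0, 0); (2, 2, 0); (0, 2, 0))


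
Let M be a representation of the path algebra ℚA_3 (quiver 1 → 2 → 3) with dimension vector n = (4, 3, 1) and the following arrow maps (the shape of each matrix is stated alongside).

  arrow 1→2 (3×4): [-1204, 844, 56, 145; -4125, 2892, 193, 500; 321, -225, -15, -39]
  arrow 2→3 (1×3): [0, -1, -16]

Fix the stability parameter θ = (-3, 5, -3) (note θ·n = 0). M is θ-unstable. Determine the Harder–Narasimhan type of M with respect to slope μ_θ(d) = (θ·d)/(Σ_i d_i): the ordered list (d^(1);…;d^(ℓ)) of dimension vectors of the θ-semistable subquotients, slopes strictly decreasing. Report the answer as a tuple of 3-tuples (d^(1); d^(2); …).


Interval decomposition of M: I[1,1], I[1,2]^2, I[1,3].
HN type (ℓ=3): μ^(1)=5; μ^(2)=1; μ^(3)=-3

((0, 2, 0); (0, 1, 1); (4, 0, 0))


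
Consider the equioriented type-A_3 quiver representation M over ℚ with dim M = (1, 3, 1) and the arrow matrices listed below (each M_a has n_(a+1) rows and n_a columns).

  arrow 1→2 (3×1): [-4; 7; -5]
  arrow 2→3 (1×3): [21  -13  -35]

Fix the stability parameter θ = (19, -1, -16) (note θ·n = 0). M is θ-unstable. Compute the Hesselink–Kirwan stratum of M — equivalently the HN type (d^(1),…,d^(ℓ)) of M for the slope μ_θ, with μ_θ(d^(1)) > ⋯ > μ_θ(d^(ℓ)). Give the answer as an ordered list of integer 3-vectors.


Via rank(M_{q-1}∘⋯∘M_p): M ≅ I[1,2], I[2,2], I[2,3].
μ_θ-semistable layers: μ^(1)=9; μ^(2)=-1; μ^(3)=-17/2

((1, 1, 0); (0, 1, 0); (0, 1, 1))


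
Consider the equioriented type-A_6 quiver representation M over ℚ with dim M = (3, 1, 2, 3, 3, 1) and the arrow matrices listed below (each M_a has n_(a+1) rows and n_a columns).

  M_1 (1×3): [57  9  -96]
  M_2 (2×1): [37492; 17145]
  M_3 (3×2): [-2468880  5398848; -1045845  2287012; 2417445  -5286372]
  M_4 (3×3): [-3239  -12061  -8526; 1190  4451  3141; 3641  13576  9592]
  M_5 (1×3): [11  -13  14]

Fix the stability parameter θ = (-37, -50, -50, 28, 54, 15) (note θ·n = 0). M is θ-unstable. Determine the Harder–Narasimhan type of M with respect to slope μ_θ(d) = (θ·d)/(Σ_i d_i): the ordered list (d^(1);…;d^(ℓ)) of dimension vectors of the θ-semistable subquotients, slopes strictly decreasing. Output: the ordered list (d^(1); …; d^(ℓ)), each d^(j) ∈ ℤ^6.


Barcode: M ≅ I[1,1]^2, I[1,3], I[3,6], I[4,5]^2. HN layers by μ_θ (6 steps, strictly decreasing):
  μ^(1)=54; μ^(2)=69/2; μ^(3)=28; μ^(4)=-37; μ^(5)=-137/3; μ^(6)=-50

((0, 0, 0, 0, 2, 0); (0, 0, 0, 0, 1, 1); (0, 0, 0, 3, 0, 0); (2, 0, 0, 0, 0, 0); (1, 1, 1, 0, 0, 0); (0, 0, 1, 0, 0, 0))


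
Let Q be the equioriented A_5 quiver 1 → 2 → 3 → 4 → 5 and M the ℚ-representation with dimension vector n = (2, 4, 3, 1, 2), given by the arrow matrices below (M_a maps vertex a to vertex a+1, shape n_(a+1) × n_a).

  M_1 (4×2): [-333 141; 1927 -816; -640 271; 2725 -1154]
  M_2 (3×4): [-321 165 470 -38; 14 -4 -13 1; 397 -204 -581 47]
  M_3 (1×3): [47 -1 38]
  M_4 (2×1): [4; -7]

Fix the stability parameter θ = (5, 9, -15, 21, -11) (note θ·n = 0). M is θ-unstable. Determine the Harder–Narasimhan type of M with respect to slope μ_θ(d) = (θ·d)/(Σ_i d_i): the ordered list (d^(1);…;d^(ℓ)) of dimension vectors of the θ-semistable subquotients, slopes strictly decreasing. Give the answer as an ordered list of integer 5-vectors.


Barcode: M ≅ I[1,3], I[1,5], I[2,2], I[2,3], I[5,5]. HN layers by μ_θ (5 steps, strictly decreasing):
  μ^(1)=9; μ^(2)=5; μ^(3)=-1/3; μ^(4)=-3; μ^(5)=-11

((0, 1, 0, 0, 0); (0, 0, 0, 1, 1); (2, 2, 2, 0, 0); (0, 1, 1, 0, 0); (0, 0, 0, 0, 1))


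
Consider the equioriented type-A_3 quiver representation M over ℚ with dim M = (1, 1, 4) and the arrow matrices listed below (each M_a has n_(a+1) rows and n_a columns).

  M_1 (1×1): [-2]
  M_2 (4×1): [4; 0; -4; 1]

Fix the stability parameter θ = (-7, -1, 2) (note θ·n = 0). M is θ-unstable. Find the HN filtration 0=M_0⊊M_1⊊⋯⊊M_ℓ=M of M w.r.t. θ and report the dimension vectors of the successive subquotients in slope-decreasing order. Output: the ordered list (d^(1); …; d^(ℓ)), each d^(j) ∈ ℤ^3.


Interval decomposition of M: I[1,3], I[3,3]^3.
HN type (ℓ=3): μ^(1)=2; μ^(2)=-1; μ^(3)=-7

((0, 0, 4); (0, 1, 0); (1, 0, 0))


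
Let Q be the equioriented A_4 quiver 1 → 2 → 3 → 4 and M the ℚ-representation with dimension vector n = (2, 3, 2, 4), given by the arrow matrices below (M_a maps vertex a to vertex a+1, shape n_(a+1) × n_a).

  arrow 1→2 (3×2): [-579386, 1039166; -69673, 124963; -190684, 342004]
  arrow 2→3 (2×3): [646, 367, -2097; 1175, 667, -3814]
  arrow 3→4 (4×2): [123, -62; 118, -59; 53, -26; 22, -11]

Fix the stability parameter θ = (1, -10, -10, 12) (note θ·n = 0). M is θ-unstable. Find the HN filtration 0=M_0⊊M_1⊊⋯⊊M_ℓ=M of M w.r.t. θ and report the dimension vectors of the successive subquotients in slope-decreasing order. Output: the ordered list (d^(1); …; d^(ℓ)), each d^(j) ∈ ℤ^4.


Via rank(M_{q-1}∘⋯∘M_p): M ≅ I[1,1], I[1,4], I[2,2], I[2,4], I[4,4]^2.
μ_θ-semistable layers: μ^(1)=12; μ^(2)=1; μ^(3)=-19/3; μ^(4)=-10

((0, 0, 0, 4); (1, 0, 0, 0); (1, 1, 1, 0); (0, 2, 1, 0))


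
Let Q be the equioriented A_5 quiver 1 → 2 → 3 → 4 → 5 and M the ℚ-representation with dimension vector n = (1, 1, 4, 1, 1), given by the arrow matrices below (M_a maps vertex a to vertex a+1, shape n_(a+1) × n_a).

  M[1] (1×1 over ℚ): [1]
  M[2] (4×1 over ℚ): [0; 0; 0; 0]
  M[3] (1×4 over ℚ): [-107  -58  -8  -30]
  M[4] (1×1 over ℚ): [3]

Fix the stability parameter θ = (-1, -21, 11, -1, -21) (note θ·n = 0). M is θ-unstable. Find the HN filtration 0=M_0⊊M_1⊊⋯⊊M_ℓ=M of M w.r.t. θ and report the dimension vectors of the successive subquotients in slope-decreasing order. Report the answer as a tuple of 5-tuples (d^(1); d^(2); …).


Interval decomposition of M: I[1,2], I[3,3]^3, I[3,5].
HN type (ℓ=3): μ^(1)=11; μ^(2)=-11/3; μ^(3)=-11

((0, 0, 3, 0, 0); (0, 0, 1, 1, 1); (1, 1, 0, 0, 0))


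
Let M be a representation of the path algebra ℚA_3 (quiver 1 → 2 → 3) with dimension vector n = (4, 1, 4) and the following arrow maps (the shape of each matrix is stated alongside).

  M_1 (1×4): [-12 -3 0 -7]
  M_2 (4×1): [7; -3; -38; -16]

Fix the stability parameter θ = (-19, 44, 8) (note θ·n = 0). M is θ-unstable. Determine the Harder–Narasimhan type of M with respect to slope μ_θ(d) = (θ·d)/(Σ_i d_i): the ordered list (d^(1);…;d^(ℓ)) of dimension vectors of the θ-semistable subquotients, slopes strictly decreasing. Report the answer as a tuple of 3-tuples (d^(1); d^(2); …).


Barcode: M ≅ I[1,1]^3, I[1,3], I[3,3]^3. HN layers by μ_θ (3 steps, strictly decreasing):
  μ^(1)=26; μ^(2)=8; μ^(3)=-19

((0, 1, 1); (0, 0, 3); (4, 0, 0))


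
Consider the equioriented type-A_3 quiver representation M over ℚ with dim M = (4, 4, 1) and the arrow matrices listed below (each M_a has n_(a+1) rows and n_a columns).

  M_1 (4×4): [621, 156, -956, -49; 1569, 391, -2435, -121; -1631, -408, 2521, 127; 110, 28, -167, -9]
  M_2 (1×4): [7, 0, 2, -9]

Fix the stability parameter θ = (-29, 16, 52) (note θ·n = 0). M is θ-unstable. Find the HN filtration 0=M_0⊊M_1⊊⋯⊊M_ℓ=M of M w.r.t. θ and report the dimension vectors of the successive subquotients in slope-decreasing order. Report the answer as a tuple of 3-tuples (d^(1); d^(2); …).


Interval decomposition of M: I[1,2]^3, I[1,3].
HN type (ℓ=3): μ^(1)=52; μ^(2)=16; μ^(3)=-29

((0, 0, 1); (0, 4, 0); (4, 0, 0))


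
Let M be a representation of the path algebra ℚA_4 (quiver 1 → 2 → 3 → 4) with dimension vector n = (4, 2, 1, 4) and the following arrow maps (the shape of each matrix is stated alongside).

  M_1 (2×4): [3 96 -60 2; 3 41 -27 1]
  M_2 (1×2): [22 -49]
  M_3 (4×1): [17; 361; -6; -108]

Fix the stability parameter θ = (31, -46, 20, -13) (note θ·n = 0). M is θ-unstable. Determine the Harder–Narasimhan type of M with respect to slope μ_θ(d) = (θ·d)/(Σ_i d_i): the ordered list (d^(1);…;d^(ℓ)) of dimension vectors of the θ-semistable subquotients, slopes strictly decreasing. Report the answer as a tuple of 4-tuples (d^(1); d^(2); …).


Barcode: M ≅ I[1,1]^2, I[1,2], I[1,4], I[4,4]^3. HN layers by μ_θ (4 steps, strictly decreasing):
  μ^(1)=31; μ^(2)=7/2; μ^(3)=-15/2; μ^(4)=-13

((2, 0, 0, 0); (0, 0, 1, 1); (2, 2, 0, 0); (0, 0, 0, 3))


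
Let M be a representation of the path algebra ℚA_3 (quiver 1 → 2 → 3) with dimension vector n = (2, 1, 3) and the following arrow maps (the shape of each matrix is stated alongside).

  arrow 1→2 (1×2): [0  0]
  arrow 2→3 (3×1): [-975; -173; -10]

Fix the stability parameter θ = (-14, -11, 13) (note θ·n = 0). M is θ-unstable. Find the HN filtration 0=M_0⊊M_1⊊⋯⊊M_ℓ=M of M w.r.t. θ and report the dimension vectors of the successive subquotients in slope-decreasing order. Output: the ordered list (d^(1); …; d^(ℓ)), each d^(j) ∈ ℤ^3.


Interval decomposition of M: I[1,1]^2, I[2,3], I[3,3]^2.
HN type (ℓ=3): μ^(1)=13; μ^(2)=-11; μ^(3)=-14

((0, 0, 3); (0, 1, 0); (2, 0, 0))


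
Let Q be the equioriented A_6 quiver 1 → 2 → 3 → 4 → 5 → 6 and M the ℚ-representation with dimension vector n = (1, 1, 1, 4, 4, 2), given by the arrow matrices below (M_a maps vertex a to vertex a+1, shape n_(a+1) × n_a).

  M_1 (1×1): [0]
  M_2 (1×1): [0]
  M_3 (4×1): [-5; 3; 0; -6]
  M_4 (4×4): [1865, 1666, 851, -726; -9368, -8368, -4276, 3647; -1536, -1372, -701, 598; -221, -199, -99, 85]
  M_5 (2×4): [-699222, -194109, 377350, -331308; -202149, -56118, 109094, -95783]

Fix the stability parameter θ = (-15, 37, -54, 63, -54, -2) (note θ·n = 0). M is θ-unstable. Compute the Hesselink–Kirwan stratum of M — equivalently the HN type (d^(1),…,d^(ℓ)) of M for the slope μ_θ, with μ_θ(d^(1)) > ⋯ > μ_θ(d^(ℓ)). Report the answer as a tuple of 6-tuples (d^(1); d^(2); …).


Interval decomposition of M: I[1,1], I[2,2], I[3,6], I[4,5]^2, I[4,6].
HN type (ℓ=5): μ^(1)=37; μ^(2)=9/2; μ^(3)=7/3; μ^(4)=-15; μ^(5)=-54

((0, 1, 0, 0, 0, 0); (0, 0, 0, 2, 2, 0); (0, 0, 0, 2, 2, 2); (1, 0, 0, 0, 0, 0); (0, 0, 1, 0, 0, 0))


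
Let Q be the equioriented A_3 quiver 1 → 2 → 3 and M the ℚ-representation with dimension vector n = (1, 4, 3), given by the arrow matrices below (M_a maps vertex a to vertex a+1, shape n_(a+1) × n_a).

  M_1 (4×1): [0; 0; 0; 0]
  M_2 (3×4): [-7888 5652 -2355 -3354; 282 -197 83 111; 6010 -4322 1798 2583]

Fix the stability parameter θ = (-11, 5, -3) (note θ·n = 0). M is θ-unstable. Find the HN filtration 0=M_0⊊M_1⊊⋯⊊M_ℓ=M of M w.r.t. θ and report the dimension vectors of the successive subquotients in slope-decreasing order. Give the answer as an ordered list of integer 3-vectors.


Via rank(M_{q-1}∘⋯∘M_p): M ≅ I[1,1], I[2,2], I[2,3]^3.
μ_θ-semistable layers: μ^(1)=5; μ^(2)=1; μ^(3)=-11

((0, 1, 0); (0, 3, 3); (1, 0, 0))


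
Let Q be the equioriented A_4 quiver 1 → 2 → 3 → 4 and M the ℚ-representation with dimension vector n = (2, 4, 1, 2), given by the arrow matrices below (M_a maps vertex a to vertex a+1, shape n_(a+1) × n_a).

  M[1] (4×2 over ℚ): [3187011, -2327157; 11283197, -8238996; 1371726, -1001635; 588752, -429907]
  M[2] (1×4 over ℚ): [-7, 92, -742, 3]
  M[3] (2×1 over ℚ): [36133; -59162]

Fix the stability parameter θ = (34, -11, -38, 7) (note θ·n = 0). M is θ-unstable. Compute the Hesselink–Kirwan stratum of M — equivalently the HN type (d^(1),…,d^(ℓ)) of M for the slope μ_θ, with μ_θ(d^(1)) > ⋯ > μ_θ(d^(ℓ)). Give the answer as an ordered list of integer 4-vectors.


Barcode: M ≅ I[1,2], I[1,4], I[2,2]^2, I[4,4]. HN layers by μ_θ (4 steps, strictly decreasing):
  μ^(1)=23/2; μ^(2)=7; μ^(3)=-5; μ^(4)=-11

((1, 1, 0, 0); (0, 0, 0, 2); (1, 1, 1, 0); (0, 2, 0, 0))


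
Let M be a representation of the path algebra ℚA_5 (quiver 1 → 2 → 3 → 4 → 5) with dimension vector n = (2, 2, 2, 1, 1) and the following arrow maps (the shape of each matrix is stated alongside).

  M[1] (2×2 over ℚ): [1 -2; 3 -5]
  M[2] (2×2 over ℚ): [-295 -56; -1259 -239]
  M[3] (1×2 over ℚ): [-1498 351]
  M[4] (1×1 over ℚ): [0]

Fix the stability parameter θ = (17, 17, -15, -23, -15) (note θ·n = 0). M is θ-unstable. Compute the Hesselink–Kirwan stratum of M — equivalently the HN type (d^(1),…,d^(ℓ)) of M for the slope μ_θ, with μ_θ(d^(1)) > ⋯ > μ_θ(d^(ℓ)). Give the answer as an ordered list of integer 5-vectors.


Barcode: M ≅ I[1,3], I[1,4], I[5,5]. HN layers by μ_θ (3 steps, strictly decreasing):
  μ^(1)=19/3; μ^(2)=-1; μ^(3)=-15

((1, 1, 1, 0, 0); (1, 1, 1, 1, 0); (0, 0, 0, 0, 1))


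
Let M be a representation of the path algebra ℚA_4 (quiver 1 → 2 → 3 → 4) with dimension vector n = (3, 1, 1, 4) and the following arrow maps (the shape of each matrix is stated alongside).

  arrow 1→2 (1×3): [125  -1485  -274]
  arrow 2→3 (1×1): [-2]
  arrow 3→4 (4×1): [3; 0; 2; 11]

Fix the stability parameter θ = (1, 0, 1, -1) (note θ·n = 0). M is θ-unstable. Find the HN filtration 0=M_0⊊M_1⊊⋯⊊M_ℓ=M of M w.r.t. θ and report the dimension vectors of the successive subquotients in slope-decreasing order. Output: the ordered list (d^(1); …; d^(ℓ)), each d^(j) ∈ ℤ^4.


Interval decomposition of M: I[1,1]^2, I[1,4], I[4,4]^3.
HN type (ℓ=3): μ^(1)=1; μ^(2)=1/4; μ^(3)=-1

((2, 0, 0, 0); (1, 1, 1, 1); (0, 0, 0, 3))


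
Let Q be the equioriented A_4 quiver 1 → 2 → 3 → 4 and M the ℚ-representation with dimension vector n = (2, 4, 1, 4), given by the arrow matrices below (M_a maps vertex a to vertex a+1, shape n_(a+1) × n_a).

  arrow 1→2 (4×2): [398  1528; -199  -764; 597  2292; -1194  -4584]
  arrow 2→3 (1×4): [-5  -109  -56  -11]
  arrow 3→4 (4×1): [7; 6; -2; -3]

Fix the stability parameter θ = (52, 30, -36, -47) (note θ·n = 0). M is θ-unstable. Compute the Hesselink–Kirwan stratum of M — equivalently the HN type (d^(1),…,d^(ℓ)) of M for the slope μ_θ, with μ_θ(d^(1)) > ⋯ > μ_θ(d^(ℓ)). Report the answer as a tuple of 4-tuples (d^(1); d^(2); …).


Barcode: M ≅ I[1,1], I[1,4], I[2,2]^3, I[4,4]^3. HN layers by μ_θ (4 steps, strictly decreasing):
  μ^(1)=52; μ^(2)=30; μ^(3)=-1/4; μ^(4)=-47

((1, 0, 0, 0); (0, 3, 0, 0); (1, 1, 1, 1); (0, 0, 0, 3))


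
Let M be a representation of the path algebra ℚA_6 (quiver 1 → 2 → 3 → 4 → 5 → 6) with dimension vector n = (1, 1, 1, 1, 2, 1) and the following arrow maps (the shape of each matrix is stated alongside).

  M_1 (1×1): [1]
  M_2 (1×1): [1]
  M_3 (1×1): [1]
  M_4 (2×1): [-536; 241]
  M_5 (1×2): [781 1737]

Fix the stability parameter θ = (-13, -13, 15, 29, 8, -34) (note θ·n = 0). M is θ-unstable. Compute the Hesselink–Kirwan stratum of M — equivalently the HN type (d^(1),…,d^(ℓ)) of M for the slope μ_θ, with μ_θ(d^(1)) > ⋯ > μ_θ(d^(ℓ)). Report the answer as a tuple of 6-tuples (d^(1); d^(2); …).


Barcode: M ≅ I[1,6], I[5,5]. HN layers by μ_θ (3 steps, strictly decreasing):
  μ^(1)=8; μ^(2)=9/2; μ^(3)=-13

((0, 0, 0, 0, 1, 0); (0, 0, 1, 1, 1, 1); (1, 1, 0, 0, 0, 0))


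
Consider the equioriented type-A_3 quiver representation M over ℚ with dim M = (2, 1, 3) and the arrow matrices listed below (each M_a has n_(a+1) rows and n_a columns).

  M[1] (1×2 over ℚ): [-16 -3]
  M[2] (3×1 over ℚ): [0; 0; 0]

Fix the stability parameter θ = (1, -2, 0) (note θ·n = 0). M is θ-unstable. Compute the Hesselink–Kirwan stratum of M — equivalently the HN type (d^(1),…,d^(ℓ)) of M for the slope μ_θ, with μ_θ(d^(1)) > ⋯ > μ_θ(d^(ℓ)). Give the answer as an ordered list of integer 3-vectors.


Via rank(M_{q-1}∘⋯∘M_p): M ≅ I[1,1], I[1,2], I[3,3]^3.
μ_θ-semistable layers: μ^(1)=1; μ^(2)=0; μ^(3)=-1/2

((1, 0, 0); (0, 0, 3); (1, 1, 0))


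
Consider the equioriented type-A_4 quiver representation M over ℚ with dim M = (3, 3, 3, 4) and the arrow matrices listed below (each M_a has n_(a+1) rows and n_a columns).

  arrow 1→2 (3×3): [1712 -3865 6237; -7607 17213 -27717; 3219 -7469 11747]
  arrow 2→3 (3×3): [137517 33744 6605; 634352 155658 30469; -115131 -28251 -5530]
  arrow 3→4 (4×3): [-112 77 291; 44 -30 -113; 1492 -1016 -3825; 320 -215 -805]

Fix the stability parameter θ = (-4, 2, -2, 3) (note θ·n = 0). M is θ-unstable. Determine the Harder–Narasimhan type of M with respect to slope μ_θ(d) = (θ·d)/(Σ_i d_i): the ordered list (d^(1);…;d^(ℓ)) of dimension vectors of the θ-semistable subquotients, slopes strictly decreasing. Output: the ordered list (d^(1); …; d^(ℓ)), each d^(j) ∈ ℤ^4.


Interval decomposition of M: I[1,3], I[1,4]^2, I[4,4]^2.
HN type (ℓ=3): μ^(1)=3; μ^(2)=0; μ^(3)=-4

((0, 0, 0, 4); (0, 3, 3, 0); (3, 0, 0, 0))


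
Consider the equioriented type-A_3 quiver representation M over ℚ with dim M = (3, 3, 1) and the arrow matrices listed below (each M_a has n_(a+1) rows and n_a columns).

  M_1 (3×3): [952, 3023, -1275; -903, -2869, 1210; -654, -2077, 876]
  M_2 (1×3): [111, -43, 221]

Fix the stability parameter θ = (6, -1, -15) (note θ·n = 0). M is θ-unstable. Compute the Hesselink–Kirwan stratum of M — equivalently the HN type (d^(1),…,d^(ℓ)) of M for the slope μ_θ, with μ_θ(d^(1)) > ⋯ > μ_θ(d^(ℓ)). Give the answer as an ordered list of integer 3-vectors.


Via rank(M_{q-1}∘⋯∘M_p): M ≅ I[1,2]^2, I[1,3].
μ_θ-semistable layers: μ^(1)=5/2; μ^(2)=-10/3

((2, 2, 0); (1, 1, 1))


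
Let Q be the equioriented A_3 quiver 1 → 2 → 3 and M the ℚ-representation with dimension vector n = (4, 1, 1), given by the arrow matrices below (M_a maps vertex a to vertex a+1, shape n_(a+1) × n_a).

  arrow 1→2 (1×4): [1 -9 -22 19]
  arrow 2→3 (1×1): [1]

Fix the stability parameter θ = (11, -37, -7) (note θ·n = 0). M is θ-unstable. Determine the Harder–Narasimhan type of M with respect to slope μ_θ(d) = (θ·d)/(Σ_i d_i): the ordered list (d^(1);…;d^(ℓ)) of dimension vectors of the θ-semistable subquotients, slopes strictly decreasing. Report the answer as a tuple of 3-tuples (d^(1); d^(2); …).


Via rank(M_{q-1}∘⋯∘M_p): M ≅ I[1,1]^3, I[1,3].
μ_θ-semistable layers: μ^(1)=11; μ^(2)=-7; μ^(3)=-13

((3, 0, 0); (0, 0, 1); (1, 1, 0))


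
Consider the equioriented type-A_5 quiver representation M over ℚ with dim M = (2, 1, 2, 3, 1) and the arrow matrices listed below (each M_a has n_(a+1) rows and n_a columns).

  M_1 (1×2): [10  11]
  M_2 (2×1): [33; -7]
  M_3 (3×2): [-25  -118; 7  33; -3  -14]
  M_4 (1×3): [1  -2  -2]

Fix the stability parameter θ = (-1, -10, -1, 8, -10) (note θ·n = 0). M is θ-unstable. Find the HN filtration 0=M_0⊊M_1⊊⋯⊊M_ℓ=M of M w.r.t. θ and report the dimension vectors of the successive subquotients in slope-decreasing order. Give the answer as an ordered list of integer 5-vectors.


Interval decomposition of M: I[1,1], I[1,5], I[3,4], I[4,4].
HN type (ℓ=3): μ^(1)=8; μ^(2)=-1; μ^(3)=-11/2

((0, 0, 0, 2, 0); (1, 0, 2, 1, 1); (1, 1, 0, 0, 0))


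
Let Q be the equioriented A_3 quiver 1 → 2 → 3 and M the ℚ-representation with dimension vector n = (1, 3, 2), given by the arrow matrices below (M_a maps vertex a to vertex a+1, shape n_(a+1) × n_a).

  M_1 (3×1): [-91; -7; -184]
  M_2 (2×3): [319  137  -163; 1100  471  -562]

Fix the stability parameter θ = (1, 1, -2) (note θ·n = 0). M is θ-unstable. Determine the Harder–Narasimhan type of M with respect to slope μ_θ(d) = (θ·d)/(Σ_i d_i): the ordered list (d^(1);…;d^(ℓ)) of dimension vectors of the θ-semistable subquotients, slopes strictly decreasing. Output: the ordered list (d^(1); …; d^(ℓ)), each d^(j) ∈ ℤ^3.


Via rank(M_{q-1}∘⋯∘M_p): M ≅ I[1,3], I[2,2], I[2,3].
μ_θ-semistable layers: μ^(1)=1; μ^(2)=0; μ^(3)=-1/2

((0, 1, 0); (1, 1, 1); (0, 1, 1))


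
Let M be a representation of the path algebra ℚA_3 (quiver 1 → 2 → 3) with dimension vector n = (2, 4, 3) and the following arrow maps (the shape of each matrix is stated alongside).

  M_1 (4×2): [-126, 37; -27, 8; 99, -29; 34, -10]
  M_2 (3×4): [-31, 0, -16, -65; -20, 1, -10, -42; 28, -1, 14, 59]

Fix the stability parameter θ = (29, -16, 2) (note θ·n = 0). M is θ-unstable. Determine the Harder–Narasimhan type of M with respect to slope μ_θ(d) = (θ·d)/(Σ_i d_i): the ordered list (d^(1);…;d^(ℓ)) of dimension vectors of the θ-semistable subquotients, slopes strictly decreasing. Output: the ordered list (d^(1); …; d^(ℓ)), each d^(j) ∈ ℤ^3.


Barcode: M ≅ I[1,3]^2, I[2,2], I[2,3]. HN layers by μ_θ (3 steps, strictly decreasing):
  μ^(1)=5; μ^(2)=2; μ^(3)=-16

((2, 2, 2); (0, 0, 1); (0, 2, 0))


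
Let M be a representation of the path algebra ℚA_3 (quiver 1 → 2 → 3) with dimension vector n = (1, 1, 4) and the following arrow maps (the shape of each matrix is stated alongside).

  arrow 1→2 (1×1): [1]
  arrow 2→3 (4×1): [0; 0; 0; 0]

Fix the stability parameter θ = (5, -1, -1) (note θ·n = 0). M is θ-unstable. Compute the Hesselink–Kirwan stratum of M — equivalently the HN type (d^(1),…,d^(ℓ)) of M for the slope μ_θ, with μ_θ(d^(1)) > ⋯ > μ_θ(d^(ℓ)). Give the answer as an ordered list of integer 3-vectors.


Via rank(M_{q-1}∘⋯∘M_p): M ≅ I[1,2], I[3,3]^4.
μ_θ-semistable layers: μ^(1)=2; μ^(2)=-1

((1, 1, 0); (0, 0, 4))


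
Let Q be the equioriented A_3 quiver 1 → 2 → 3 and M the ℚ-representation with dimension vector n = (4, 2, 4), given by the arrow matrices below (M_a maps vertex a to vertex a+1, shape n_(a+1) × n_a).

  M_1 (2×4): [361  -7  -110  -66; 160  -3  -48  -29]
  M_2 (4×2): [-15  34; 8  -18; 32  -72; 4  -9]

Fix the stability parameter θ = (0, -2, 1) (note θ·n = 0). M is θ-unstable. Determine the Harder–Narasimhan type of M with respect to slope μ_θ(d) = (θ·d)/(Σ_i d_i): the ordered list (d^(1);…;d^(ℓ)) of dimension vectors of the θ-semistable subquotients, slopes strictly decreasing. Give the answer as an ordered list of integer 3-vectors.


Barcode: M ≅ I[1,1]^2, I[1,3]^2, I[3,3]^2. HN layers by μ_θ (3 steps, strictly decreasing):
  μ^(1)=1; μ^(2)=0; μ^(3)=-1

((0, 0, 4); (2, 0, 0); (2, 2, 0))


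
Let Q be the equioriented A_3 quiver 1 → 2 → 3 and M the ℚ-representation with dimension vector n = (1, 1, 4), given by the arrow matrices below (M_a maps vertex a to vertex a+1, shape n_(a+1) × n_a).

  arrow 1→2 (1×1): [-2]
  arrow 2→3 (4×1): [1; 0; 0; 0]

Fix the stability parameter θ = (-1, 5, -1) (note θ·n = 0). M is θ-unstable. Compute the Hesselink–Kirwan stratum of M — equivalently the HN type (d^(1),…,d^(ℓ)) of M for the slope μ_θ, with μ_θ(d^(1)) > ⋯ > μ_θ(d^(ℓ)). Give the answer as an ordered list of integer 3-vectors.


Barcode: M ≅ I[1,3], I[3,3]^3. HN layers by μ_θ (2 steps, strictly decreasing):
  μ^(1)=2; μ^(2)=-1

((0, 1, 1); (1, 0, 3))


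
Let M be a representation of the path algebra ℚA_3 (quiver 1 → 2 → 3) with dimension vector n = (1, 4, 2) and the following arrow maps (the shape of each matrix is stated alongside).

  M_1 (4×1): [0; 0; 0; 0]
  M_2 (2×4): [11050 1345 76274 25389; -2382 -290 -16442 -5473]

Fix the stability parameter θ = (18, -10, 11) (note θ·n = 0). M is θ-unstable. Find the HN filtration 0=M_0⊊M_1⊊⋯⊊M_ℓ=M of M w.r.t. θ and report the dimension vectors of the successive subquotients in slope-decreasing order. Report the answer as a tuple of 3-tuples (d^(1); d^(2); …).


Barcode: M ≅ I[1,1], I[2,2]^2, I[2,3]^2. HN layers by μ_θ (3 steps, strictly decreasing):
  μ^(1)=18; μ^(2)=11; μ^(3)=-10

((1, 0, 0); (0, 0, 2); (0, 4, 0))


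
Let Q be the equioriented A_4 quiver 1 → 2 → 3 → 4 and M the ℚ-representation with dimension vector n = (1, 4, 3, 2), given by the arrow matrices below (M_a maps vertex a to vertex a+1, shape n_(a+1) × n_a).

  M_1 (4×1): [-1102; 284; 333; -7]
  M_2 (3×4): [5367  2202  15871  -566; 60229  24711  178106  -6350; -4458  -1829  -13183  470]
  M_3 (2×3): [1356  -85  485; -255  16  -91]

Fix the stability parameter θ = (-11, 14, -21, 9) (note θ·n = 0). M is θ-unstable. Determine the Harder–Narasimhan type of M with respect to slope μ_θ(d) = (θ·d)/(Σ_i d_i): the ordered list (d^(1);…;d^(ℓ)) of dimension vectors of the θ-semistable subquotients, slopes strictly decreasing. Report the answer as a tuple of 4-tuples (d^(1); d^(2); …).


Via rank(M_{q-1}∘⋯∘M_p): M ≅ I[1,4], I[2,2], I[2,3], I[2,4].
μ_θ-semistable layers: μ^(1)=14; μ^(2)=9; μ^(3)=-7/2; μ^(4)=-11

((0, 1, 0, 0); (0, 0, 0, 2); (0, 3, 3, 0); (1, 0, 0, 0))


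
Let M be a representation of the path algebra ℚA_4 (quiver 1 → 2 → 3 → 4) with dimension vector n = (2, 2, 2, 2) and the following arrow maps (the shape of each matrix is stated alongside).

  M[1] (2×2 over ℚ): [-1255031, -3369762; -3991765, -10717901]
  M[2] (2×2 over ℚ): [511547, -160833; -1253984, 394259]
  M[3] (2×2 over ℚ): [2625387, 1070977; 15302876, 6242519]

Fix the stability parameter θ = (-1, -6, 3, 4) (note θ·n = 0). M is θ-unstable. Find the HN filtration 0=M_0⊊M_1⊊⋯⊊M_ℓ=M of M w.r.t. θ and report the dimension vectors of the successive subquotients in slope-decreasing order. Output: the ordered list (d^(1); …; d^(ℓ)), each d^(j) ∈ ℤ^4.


Barcode: M ≅ I[1,4]^2. HN layers by μ_θ (3 steps, strictly decreasing):
  μ^(1)=4; μ^(2)=3; μ^(3)=-7/2

((0, 0, 0, 2); (0, 0, 2, 0); (2, 2, 0, 0))


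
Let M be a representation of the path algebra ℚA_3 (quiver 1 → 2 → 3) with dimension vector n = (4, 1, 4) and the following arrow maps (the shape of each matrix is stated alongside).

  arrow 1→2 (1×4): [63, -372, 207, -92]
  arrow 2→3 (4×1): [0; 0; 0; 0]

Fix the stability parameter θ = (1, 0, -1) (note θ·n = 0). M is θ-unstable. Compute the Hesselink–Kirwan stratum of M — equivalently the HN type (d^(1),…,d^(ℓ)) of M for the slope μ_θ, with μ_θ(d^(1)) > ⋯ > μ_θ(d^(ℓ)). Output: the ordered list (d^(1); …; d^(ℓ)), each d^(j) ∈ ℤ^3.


Via rank(M_{q-1}∘⋯∘M_p): M ≅ I[1,1]^3, I[1,2], I[3,3]^4.
μ_θ-semistable layers: μ^(1)=1; μ^(2)=1/2; μ^(3)=-1

((3, 0, 0); (1, 1, 0); (0, 0, 4))


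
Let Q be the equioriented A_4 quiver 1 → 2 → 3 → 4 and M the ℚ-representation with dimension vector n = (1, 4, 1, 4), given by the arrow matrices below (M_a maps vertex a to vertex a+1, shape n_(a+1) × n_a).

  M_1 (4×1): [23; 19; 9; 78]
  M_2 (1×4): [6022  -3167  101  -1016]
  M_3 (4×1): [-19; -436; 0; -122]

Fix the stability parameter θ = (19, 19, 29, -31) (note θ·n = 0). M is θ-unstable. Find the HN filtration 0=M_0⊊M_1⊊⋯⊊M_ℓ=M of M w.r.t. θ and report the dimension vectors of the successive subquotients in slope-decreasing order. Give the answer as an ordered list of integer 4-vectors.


Via rank(M_{q-1}∘⋯∘M_p): M ≅ I[1,4], I[2,2]^3, I[4,4]^3.
μ_θ-semistable layers: μ^(1)=19; μ^(2)=9; μ^(3)=-31

((0, 3, 0, 0); (1, 1, 1, 1); (0, 0, 0, 3))


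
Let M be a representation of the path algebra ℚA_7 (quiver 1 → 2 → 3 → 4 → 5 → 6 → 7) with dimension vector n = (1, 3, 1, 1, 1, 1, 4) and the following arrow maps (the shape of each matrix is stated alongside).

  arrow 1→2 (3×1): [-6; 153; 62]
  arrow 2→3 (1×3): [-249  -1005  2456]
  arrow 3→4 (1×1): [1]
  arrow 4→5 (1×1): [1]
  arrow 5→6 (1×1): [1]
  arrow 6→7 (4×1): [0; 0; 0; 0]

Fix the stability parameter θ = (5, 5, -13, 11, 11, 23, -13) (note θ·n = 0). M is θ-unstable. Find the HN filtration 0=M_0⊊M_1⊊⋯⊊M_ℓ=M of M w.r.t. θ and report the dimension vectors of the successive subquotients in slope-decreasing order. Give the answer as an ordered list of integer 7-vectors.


Barcode: M ≅ I[1,6], I[2,2]^2, I[7,7]^4. HN layers by μ_θ (5 steps, strictly decreasing):
  μ^(1)=23; μ^(2)=11; μ^(3)=5; μ^(4)=-1; μ^(5)=-13

((0, 0, 0, 0, 0, 1, 0); (0, 0, 0, 1, 1, 0, 0); (0, 2, 0, 0, 0, 0, 0); (1, 1, 1, 0, 0, 0, 0); (0, 0, 0, 0, 0, 0, 4))


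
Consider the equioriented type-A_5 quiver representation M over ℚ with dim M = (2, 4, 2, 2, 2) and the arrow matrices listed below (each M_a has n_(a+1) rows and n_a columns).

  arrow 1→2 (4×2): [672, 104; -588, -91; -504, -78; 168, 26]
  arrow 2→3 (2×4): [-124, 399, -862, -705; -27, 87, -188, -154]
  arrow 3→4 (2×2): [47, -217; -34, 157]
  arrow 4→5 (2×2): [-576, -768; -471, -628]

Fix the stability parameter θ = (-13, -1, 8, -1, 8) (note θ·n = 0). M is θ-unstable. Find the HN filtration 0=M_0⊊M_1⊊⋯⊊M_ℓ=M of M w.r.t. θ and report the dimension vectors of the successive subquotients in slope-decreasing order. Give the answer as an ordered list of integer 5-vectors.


Interval decomposition of M: I[1,1], I[1,4], I[2,2]^2, I[2,5], I[5,5].
HN type (ℓ=4): μ^(1)=8; μ^(2)=7/2; μ^(3)=-1; μ^(4)=-13

((0, 0, 0, 0, 2); (0, 0, 2, 2, 0); (0, 4, 0, 0, 0); (2, 0, 0, 0, 0))


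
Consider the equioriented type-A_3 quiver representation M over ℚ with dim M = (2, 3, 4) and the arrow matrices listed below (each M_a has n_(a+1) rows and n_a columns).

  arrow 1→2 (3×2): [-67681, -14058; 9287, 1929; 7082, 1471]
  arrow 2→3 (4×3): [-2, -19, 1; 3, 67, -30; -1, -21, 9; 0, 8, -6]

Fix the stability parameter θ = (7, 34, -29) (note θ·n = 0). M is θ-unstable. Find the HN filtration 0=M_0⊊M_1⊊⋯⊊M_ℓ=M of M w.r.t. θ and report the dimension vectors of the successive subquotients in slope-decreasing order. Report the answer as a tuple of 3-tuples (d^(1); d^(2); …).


Via rank(M_{q-1}∘⋯∘M_p): M ≅ I[1,3]^2, I[2,3], I[3,3].
μ_θ-semistable layers: μ^(1)=4; μ^(2)=5/2; μ^(3)=-29

((2, 2, 2); (0, 1, 1); (0, 0, 1))


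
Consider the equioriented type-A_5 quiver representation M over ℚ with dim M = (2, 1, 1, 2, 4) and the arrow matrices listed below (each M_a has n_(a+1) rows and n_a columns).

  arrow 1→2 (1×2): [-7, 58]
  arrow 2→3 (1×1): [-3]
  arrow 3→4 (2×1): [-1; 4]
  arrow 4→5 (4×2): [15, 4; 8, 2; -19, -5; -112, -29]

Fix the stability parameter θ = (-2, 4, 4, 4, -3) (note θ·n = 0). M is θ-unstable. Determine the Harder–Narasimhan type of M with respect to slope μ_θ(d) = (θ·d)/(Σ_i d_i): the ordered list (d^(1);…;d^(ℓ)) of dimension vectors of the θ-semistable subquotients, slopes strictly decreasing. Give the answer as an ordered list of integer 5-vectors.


Via rank(M_{q-1}∘⋯∘M_p): M ≅ I[1,1], I[1,5], I[4,5], I[5,5]^2.
μ_θ-semistable layers: μ^(1)=9/4; μ^(2)=1/2; μ^(3)=-2; μ^(4)=-3

((0, 1, 1, 1, 1); (0, 0, 0, 1, 1); (2, 0, 0, 0, 0); (0, 0, 0, 0, 2))


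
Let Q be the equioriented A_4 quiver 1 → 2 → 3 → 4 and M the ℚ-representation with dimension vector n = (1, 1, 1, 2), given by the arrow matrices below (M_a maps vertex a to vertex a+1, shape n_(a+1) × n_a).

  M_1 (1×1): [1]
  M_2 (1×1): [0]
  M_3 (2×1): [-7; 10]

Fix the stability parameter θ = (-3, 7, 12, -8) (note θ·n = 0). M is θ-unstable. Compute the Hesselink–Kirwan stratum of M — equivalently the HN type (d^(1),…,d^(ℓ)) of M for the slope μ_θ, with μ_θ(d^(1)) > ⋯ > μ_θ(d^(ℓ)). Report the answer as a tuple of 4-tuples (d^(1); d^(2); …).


Barcode: M ≅ I[1,2], I[3,4], I[4,4]. HN layers by μ_θ (4 steps, strictly decreasing):
  μ^(1)=7; μ^(2)=2; μ^(3)=-3; μ^(4)=-8

((0, 1, 0, 0); (0, 0, 1, 1); (1, 0, 0, 0); (0, 0, 0, 1))


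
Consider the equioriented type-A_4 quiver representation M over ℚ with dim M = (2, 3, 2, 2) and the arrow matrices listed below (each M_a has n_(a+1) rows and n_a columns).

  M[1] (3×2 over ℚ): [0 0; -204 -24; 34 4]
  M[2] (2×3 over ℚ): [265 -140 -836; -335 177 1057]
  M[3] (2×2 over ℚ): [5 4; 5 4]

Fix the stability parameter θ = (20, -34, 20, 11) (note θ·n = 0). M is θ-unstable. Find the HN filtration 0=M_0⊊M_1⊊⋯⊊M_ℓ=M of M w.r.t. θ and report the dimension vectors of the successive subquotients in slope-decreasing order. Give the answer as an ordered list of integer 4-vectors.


Barcode: M ≅ I[1,1], I[1,3], I[2,2], I[2,4], I[4,4]. HN layers by μ_θ (5 steps, strictly decreasing):
  μ^(1)=20; μ^(2)=31/2; μ^(3)=11; μ^(4)=-7; μ^(5)=-34

((1, 0, 1, 0); (0, 0, 1, 1); (0, 0, 0, 1); (1, 1, 0, 0); (0, 2, 0, 0))


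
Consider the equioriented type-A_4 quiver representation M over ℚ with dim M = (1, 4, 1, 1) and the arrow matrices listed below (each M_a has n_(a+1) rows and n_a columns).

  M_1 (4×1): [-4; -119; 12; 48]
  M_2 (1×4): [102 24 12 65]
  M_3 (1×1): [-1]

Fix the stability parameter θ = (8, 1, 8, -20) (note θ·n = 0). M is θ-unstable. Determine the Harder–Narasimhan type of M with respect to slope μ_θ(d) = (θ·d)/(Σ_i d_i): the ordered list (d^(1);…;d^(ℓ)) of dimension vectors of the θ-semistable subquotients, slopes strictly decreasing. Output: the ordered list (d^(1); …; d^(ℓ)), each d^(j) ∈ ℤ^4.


Via rank(M_{q-1}∘⋯∘M_p): M ≅ I[1,2], I[2,2]^2, I[2,4].
μ_θ-semistable layers: μ^(1)=9/2; μ^(2)=1; μ^(3)=-11/3

((1, 1, 0, 0); (0, 2, 0, 0); (0, 1, 1, 1))


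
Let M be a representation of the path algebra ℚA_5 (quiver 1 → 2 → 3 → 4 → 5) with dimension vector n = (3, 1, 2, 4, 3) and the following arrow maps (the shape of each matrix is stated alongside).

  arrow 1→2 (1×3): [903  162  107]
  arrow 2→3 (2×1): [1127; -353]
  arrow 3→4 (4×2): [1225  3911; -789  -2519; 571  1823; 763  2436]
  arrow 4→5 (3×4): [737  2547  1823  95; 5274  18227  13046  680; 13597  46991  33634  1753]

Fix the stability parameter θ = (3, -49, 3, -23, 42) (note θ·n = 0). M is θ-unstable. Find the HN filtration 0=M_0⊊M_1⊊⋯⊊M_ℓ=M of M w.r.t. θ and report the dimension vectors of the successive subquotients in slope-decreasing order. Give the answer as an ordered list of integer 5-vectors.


Interval decomposition of M: I[1,1]^2, I[1,5], I[3,5], I[4,4], I[4,5].
HN type (ℓ=4): μ^(1)=42; μ^(2)=3; μ^(3)=-10; μ^(4)=-23

((0, 0, 0, 0, 3); (2, 0, 0, 0, 0); (0, 0, 2, 2, 0); (1, 1, 0, 2, 0))


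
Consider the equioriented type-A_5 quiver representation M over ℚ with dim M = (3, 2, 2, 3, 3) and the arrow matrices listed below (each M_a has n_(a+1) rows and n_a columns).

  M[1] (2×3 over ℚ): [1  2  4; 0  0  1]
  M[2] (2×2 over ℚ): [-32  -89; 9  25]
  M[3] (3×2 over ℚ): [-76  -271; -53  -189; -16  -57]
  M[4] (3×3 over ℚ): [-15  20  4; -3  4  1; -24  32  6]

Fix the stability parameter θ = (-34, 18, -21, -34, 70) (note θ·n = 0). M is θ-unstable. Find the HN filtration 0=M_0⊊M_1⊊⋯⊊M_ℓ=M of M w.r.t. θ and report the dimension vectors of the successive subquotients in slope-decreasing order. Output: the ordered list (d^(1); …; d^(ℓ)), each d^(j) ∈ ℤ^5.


Via rank(M_{q-1}∘⋯∘M_p): M ≅ I[1,1], I[1,4], I[1,5], I[4,5], I[5,5].
μ_θ-semistable layers: μ^(1)=70; μ^(2)=-37/3; μ^(3)=-34

((0, 0, 0, 0, 3); (0, 2, 2, 2, 0); (3, 0, 0, 1, 0))


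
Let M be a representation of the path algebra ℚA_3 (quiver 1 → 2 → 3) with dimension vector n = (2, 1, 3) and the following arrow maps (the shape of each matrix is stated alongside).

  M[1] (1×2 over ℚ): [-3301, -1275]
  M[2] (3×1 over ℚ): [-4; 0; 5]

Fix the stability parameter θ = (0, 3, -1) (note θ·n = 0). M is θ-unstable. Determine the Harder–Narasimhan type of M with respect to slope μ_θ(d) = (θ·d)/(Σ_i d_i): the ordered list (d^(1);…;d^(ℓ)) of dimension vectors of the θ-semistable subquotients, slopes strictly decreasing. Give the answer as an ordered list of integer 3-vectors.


Interval decomposition of M: I[1,1], I[1,3], I[3,3]^2.
HN type (ℓ=3): μ^(1)=1; μ^(2)=0; μ^(3)=-1

((0, 1, 1); (2, 0, 0); (0, 0, 2))


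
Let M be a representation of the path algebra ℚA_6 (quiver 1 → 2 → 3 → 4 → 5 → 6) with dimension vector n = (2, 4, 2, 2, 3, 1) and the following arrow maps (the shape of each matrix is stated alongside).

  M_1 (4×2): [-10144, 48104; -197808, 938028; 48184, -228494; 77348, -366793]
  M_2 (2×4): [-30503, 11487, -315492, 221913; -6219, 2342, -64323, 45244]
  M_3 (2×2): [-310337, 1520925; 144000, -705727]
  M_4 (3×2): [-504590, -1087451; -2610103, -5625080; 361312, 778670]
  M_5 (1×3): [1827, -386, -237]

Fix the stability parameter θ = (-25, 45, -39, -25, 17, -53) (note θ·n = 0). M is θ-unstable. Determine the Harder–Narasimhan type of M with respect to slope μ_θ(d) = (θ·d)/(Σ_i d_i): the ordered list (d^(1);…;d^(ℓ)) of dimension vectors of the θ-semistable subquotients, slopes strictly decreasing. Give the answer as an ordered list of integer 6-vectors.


Barcode: M ≅ I[1,1], I[1,6], I[2,2]^2, I[2,5], I[5,5]. HN layers by μ_θ (5 steps, strictly decreasing):
  μ^(1)=45; μ^(2)=17; μ^(3)=-19/3; μ^(4)=-11; μ^(5)=-25

((0, 2, 0, 0, 0, 0); (0, 0, 0, 0, 2, 0); (0, 1, 1, 1, 0, 0); (0, 1, 1, 1, 1, 1); (2, 0, 0, 0, 0, 0))
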